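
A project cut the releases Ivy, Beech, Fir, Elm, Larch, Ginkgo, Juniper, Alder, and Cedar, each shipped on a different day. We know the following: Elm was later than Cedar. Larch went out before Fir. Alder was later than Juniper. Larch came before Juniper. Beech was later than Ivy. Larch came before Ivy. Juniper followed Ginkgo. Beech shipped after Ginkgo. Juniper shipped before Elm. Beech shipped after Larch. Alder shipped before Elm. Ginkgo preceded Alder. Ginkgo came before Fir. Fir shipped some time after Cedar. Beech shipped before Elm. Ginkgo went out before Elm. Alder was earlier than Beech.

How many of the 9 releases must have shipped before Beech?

Directly stated before Beech: Alder, Ginkgo, Ivy, and Larch.
Juniper reaches Beech via Juniper → Alder → Beech.
That's Alder, Ginkgo, Ivy, Juniper, and Larch — 5 in all.

5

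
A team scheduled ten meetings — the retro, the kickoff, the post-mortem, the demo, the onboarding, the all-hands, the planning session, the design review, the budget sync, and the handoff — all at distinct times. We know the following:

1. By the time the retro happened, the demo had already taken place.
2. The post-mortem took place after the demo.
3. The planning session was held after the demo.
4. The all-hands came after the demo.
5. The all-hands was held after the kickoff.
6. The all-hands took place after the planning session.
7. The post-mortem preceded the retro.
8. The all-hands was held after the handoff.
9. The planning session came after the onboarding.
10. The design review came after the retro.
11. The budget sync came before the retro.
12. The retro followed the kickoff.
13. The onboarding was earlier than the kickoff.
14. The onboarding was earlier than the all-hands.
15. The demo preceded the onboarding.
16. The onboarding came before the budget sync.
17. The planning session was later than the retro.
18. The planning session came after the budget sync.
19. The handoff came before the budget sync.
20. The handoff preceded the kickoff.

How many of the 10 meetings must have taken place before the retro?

Directly stated before the retro: the budget sync, the demo, the kickoff, and the post-mortem.
The handoff reaches the retro via the handoff → the kickoff → the retro.
The onboarding reaches the retro via the onboarding → the kickoff → the retro.
No chain forces the planning session (or any of the others) ahead of the retro.
That's the budget sync, the demo, the handoff, the kickoff, the onboarding, and the post-mortem — 6 in all.

6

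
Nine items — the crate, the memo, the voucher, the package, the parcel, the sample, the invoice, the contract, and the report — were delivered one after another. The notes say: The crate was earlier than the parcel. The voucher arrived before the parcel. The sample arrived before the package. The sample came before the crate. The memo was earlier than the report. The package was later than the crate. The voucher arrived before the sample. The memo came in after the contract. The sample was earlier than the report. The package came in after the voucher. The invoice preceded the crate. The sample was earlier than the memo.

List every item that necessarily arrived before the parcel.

Directly stated before the parcel: the crate and the voucher.
The invoice reaches the parcel via the invoice → the crate → the parcel.
The sample reaches the parcel via the sample → the crate → the parcel.
No chain forces the contract (or any of the others) ahead of the parcel.

the crate, the invoice, the sample, the voucher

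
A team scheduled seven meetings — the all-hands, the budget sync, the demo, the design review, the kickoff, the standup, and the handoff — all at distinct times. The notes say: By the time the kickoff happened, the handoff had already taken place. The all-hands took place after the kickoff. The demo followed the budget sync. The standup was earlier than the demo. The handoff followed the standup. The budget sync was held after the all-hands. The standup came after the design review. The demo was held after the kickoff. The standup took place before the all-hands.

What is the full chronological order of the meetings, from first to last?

The constraints fix every adjacent pair, so only one ordering works:
the design review → the standup → the handoff → the kickoff → the all-hands → the budget sync → the demo.

the design review, the standup, the handoff, the kickoff, the all-hands, the budget sync, the demo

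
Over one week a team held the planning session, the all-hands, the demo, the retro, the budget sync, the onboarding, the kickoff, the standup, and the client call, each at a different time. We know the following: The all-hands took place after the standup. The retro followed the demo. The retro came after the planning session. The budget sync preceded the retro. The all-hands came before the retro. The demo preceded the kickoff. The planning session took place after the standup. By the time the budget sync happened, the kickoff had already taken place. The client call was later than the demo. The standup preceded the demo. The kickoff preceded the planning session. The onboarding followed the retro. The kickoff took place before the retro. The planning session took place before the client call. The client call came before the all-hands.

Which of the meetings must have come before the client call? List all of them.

the demo, the kickoff, the planning session, the standup

Directly stated before the client call: the demo and the planning session.
The kickoff reaches the client call via the kickoff → the planning session → the client call.
The standup reaches the client call via the standup → the planning session → the client call.
No chain forces the all-hands (or any of the others) ahead of the client call.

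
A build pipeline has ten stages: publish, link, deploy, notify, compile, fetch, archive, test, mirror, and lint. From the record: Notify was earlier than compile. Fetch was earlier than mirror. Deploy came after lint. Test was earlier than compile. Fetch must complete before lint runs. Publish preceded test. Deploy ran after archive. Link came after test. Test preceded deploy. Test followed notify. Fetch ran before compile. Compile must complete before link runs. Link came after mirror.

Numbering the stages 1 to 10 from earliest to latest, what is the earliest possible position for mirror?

Fetch must come before mirror — 1 forced predecessor.
Nothing else is forced ahead of mirror, so its earliest slot is position 1 + 1 = 2.

2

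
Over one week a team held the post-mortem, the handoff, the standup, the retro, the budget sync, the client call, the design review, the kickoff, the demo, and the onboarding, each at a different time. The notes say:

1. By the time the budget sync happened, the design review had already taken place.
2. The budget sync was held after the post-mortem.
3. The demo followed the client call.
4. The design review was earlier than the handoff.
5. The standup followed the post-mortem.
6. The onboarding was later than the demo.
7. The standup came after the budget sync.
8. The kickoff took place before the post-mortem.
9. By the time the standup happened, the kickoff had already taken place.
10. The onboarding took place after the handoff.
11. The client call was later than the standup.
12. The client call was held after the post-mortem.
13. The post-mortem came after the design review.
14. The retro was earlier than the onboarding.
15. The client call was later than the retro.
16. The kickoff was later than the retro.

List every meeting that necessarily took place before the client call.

Directly stated before the client call: the post-mortem, the retro, and the standup.
The budget sync reaches the client call via the budget sync → the standup → the client call.
The design review reaches the client call via the design review → the post-mortem → the client call.
The kickoff reaches the client call via the kickoff → the standup → the client call.

the budget sync, the design review, the kickoff, the post-mortem, the retro, the standup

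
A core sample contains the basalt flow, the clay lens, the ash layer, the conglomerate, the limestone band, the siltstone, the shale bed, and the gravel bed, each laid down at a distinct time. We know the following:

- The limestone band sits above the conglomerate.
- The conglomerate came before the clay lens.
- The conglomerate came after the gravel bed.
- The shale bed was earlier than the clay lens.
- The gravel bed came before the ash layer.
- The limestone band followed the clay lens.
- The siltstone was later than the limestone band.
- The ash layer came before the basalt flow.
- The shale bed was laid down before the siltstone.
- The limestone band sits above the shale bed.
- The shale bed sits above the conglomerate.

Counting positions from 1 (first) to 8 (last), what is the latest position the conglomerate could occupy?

The conglomerate must come before the clay lens, the limestone band, the shale bed, and the siltstone — 4 layers forced after it.
Everything else can be placed before the conglomerate in some valid order, so the conglomerate can sit as late as position 8 − 4 = 4.

4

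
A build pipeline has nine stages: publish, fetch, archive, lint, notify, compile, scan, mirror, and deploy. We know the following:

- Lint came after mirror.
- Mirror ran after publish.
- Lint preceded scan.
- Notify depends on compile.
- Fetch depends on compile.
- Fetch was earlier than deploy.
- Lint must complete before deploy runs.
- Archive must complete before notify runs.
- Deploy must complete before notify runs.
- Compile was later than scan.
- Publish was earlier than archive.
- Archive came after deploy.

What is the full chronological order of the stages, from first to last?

The constraints fix every adjacent pair, so only one ordering works:
publish → mirror → lint → scan → compile → fetch → deploy → archive → notify.

publish, mirror, lint, scan, compile, fetch, deploy, archive, notify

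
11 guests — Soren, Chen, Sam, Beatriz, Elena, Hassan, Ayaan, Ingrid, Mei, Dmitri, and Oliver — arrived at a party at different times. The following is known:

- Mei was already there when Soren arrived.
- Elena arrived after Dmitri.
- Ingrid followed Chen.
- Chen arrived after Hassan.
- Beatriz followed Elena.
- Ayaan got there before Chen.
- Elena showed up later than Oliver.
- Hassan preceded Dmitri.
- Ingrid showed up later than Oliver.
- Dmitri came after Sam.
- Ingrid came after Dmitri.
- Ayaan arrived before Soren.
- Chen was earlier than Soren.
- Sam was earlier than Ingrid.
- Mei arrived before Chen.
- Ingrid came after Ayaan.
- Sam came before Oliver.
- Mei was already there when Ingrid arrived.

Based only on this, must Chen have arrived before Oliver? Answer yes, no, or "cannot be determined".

No chain of stated constraints runs from Chen to Oliver, and none runs from Oliver to Chen either.
So the relative order of Chen and Oliver is not fixed by the given facts.

cannot be determined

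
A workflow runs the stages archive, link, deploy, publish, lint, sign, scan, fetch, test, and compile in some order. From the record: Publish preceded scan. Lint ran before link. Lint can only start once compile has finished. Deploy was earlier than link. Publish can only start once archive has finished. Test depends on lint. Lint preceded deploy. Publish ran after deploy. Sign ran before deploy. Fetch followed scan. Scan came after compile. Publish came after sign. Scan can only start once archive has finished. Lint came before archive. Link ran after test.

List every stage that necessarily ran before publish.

archive, compile, deploy, lint, sign

Directly stated before publish: archive, deploy, and sign.
Compile reaches publish via compile → lint → archive → publish.
Lint reaches publish via lint → archive → publish.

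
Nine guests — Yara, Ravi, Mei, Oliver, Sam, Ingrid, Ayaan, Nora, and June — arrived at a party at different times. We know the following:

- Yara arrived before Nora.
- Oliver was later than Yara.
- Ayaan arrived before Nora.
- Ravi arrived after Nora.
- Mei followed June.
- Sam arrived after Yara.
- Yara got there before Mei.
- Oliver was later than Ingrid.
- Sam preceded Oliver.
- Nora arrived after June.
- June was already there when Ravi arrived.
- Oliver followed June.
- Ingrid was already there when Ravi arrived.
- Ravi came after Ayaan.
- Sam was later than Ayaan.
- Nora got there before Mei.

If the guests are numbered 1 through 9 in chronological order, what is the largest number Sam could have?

8

Sam must come before Oliver — 1 guest forced after them.
Everything else can be placed before Sam in some valid order, so Sam can sit as late as position 9 − 1 = 8.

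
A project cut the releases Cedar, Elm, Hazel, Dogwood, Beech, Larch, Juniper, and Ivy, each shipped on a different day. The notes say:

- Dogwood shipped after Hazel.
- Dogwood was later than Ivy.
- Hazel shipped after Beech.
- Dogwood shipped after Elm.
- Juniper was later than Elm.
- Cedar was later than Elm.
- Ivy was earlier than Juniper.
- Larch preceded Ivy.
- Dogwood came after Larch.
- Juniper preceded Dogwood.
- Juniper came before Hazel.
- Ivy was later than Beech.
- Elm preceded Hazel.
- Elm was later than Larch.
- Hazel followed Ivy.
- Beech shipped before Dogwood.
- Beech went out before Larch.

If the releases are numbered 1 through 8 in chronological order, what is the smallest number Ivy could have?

Beech and Larch must both come before Ivy — 2 forced predecessors.
Nothing else is forced ahead of Ivy, so its earliest slot is position 2 + 1 = 3.

3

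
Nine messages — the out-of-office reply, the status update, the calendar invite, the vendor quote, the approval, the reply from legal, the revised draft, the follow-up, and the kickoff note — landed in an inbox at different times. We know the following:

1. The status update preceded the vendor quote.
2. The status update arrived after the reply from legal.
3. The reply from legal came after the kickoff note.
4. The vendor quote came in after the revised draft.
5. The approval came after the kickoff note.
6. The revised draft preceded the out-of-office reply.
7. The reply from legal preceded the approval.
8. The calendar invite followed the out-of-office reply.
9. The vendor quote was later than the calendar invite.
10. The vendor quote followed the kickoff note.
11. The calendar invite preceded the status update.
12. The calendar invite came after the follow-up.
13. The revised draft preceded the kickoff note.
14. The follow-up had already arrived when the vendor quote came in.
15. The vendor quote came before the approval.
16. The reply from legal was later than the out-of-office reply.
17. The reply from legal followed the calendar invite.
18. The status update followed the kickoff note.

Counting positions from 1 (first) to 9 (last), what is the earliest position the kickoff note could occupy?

The revised draft must come before the kickoff note — 1 forced predecessor.
Nothing else is forced ahead of the kickoff note, so its earliest slot is position 1 + 1 = 2.

2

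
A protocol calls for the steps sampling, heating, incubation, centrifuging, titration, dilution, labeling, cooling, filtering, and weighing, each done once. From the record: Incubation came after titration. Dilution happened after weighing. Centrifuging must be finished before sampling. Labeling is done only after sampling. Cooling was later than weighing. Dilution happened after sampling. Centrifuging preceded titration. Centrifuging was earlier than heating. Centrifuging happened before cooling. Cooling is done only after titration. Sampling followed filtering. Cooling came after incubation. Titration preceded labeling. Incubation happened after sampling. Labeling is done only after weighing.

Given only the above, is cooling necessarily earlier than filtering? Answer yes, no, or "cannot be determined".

no

Tracing the constraints gives filtering → sampling → incubation → cooling, so filtering must come before cooling.
That means cooling cannot be before filtering.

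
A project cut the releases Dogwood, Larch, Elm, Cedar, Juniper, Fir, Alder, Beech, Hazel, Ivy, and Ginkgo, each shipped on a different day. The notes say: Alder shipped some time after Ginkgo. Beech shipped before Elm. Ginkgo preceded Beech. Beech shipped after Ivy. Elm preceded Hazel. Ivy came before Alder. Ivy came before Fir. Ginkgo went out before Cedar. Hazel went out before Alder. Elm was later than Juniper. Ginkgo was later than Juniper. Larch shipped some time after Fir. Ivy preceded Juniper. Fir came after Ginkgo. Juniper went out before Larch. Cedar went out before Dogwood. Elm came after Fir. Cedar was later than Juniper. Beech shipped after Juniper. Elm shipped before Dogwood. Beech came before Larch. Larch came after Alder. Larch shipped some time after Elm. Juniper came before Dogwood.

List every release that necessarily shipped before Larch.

Directly stated before Larch: Alder, Beech, Elm, Fir, and Juniper.
Ginkgo reaches Larch via Ginkgo → Alder → Larch.
Hazel reaches Larch via Hazel → Alder → Larch.
Ivy reaches Larch via Ivy → Alder → Larch.
No chain forces Dogwood (or any of the others) ahead of Larch.

Alder, Beech, Elm, Fir, Ginkgo, Hazel, Ivy, Juniper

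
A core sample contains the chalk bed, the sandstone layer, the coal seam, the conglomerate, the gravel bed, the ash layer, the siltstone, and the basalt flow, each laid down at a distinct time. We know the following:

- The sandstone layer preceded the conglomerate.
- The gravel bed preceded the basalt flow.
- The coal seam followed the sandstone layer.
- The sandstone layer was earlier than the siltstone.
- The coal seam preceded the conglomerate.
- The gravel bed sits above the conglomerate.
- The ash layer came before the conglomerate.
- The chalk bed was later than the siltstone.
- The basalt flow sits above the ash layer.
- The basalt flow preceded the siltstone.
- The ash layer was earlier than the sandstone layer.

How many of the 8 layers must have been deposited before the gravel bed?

Directly stated before the gravel bed: the conglomerate.
The ash layer reaches the gravel bed via the ash layer → the conglomerate → the gravel bed.
The coal seam reaches the gravel bed via the coal seam → the conglomerate → the gravel bed.
The sandstone layer reaches the gravel bed via the sandstone layer → the conglomerate → the gravel bed.
That's the ash layer, the coal seam, the conglomerate, and the sandstone layer — 4 in all.

4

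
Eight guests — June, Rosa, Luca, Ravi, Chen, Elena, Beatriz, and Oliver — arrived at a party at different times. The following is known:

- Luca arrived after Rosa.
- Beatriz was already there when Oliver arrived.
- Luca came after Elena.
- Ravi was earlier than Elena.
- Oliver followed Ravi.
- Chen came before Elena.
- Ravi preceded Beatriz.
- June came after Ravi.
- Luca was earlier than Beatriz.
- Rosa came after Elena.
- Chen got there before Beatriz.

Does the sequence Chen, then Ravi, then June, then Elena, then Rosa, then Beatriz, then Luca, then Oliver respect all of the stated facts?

The constraints require Luca before Beatriz, but in the proposed sequence Beatriz appears ahead of Luca. That one violation is enough.

no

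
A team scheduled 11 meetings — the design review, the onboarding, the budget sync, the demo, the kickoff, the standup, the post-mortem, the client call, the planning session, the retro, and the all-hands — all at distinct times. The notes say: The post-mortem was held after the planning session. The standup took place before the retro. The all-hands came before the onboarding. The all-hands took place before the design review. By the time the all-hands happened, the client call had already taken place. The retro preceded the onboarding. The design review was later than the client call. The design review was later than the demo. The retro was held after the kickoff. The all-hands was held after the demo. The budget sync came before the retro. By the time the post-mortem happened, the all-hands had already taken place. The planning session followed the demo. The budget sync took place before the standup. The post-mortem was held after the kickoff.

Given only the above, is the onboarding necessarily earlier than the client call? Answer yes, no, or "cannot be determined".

no

Tracing the constraints gives the client call → the all-hands → the onboarding, so the client call must come before the onboarding.
That means the onboarding cannot be before the client call.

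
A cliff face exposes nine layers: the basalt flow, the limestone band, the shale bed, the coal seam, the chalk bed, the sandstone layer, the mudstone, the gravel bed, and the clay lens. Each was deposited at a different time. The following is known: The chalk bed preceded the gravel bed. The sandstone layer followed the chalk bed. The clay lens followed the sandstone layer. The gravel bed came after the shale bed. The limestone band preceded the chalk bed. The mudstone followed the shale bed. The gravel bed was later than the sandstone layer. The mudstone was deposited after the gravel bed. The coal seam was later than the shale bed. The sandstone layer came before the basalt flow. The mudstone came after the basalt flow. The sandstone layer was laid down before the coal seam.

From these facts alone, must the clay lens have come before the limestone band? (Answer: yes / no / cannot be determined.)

no

Tracing the constraints gives the limestone band → the chalk bed → the sandstone layer → the clay lens, so the limestone band must come before the clay lens.
That means the clay lens cannot be before the limestone band.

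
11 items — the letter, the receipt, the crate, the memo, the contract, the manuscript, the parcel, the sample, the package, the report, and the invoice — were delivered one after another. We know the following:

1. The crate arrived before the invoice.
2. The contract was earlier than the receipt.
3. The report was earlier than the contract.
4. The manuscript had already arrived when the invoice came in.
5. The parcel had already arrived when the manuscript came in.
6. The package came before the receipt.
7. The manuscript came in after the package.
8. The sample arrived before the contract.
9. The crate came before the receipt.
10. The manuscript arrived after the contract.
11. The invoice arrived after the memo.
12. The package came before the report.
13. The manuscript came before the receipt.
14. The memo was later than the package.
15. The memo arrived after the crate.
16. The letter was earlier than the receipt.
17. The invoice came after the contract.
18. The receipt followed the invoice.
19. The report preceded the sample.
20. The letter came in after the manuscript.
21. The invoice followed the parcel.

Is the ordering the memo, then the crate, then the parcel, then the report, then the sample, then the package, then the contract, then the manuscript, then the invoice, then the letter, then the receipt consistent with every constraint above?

The constraints require the package before the memo, but in the proposed sequence the memo appears ahead of the package. That one violation is enough.

no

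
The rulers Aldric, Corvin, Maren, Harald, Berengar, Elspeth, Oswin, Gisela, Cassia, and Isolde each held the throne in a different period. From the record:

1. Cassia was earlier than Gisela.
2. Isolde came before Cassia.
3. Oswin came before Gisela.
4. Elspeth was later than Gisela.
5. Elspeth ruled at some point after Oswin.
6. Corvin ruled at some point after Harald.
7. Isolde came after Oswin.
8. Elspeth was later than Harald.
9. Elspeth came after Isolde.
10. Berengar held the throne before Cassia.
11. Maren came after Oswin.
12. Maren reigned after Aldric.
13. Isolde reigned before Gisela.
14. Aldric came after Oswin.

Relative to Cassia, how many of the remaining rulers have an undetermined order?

4

Forced before Cassia: Berengar, Isolde, and Oswin; forced after Cassia: Elspeth and Gisela.
That leaves Aldric, Corvin, Harald, and Maren with no forced order relative to Cassia — 4.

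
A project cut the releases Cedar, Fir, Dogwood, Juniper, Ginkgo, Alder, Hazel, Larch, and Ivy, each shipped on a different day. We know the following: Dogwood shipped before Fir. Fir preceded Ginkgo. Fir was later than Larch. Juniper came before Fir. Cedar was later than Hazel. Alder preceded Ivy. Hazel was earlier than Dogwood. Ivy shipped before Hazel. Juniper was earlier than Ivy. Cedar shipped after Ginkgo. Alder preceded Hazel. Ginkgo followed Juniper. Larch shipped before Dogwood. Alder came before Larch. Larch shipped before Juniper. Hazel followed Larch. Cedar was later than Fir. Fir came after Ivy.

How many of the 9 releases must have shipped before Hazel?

Directly stated before Hazel: Alder, Ivy, and Larch.
Juniper reaches Hazel via Juniper → Ivy → Hazel.
No chain forces Ginkgo (or any of the others) ahead of Hazel.
That's Alder, Ivy, Juniper, and Larch — 4 in all.

4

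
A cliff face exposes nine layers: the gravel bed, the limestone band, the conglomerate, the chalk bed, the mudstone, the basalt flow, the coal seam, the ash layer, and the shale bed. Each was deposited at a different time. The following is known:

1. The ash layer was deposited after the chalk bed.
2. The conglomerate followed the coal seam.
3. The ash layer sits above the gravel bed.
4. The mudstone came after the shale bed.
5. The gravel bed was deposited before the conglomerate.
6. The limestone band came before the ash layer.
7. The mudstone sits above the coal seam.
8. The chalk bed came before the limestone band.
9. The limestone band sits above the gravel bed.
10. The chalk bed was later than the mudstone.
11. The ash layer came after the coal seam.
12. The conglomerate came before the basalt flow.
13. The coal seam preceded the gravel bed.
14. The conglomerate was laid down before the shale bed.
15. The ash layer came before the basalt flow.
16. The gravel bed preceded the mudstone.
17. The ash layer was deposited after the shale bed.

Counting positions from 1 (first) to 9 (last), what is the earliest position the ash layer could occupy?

8

The chalk bed, the coal seam, the conglomerate, the gravel bed, the limestone band, the mudstone, and the shale bed must all come before the ash layer — 7 forced predecessors.
Nothing else is forced ahead of the ash layer, so its earliest slot is position 7 + 1 = 8.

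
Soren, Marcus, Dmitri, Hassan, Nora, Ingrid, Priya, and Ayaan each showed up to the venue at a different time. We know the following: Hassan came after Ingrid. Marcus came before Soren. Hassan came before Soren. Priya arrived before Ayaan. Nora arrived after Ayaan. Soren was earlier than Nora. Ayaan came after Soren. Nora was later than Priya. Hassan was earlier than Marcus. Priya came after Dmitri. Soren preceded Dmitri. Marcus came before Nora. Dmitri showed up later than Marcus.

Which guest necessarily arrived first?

Ingrid

Ingrid has a chain of constraints placing them before every other guest, so Ingrid must be first.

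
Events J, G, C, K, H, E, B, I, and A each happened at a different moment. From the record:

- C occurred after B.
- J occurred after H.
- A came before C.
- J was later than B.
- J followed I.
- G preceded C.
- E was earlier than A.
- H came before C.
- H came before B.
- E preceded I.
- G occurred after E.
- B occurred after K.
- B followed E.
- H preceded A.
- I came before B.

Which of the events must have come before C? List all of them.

A, B, E, G, H, I, K

Directly stated before C: A, B, G, and H.
E reaches C via E → A → C.
I reaches C via I → B → C.
K reaches C via K → B → C.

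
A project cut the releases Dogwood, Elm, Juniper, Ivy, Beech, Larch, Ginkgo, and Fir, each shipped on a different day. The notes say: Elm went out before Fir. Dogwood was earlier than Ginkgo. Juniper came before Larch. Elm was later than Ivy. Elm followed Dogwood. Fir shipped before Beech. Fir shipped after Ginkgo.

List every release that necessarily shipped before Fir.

Directly stated before Fir: Elm and Ginkgo.
Dogwood reaches Fir via Dogwood → Elm → Fir.
Ivy reaches Fir via Ivy → Elm → Fir.

Dogwood, Elm, Ginkgo, Ivy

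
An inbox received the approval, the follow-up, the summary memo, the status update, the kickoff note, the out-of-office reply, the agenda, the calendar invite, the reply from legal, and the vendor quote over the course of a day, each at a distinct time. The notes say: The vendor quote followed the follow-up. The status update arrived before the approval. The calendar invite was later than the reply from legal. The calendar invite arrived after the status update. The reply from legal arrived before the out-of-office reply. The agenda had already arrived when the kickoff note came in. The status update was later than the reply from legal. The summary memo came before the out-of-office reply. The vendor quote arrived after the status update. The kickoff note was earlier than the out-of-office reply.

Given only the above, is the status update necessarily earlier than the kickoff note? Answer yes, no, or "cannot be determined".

No chain of stated constraints runs from the status update to the kickoff note, and none runs from the kickoff note to the status update either.
So the relative order of the status update and the kickoff note is not fixed by the given facts.

cannot be determined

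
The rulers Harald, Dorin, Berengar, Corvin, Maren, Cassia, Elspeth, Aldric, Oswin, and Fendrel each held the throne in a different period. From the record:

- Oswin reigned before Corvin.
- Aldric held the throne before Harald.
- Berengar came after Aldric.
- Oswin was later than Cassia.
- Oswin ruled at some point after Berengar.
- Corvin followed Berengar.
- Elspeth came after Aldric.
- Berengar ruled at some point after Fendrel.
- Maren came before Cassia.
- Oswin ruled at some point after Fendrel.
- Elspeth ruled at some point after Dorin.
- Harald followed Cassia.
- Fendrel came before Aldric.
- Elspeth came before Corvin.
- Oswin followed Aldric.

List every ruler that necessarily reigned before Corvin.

Aldric, Berengar, Cassia, Dorin, Elspeth, Fendrel, Maren, Oswin

Directly stated before Corvin: Berengar, Elspeth, and Oswin.
Aldric reaches Corvin via Aldric → Berengar → Corvin.
Cassia reaches Corvin via Cassia → Oswin → Corvin.
Dorin reaches Corvin via Dorin → Elspeth → Corvin.
Likewise Fendrel and Maren each reach Corvin by chaining the stated constraints.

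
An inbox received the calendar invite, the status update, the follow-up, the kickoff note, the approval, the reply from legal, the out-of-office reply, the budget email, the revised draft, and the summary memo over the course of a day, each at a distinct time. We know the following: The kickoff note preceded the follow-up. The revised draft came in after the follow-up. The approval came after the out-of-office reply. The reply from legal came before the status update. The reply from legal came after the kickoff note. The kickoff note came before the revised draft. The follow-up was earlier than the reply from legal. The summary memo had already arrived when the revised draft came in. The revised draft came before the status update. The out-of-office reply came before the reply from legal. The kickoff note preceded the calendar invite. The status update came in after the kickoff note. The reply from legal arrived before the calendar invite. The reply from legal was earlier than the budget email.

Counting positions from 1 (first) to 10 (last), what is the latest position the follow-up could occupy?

5

The follow-up must come before the budget email, the calendar invite, the reply from legal, the revised draft, and the status update — 5 messages forced after it.
Everything else can be placed before the follow-up in some valid order, so the follow-up can sit as late as position 10 − 5 = 5.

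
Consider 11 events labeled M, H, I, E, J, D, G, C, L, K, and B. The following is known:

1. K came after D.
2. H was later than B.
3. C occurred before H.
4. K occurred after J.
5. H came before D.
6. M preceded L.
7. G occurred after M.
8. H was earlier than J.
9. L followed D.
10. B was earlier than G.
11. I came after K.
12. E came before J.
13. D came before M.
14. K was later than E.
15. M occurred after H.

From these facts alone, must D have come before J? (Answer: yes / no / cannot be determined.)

No chain of stated constraints runs from D to J, and none runs from J to D either.
So the relative order of D and J is not fixed by the given facts.

cannot be determined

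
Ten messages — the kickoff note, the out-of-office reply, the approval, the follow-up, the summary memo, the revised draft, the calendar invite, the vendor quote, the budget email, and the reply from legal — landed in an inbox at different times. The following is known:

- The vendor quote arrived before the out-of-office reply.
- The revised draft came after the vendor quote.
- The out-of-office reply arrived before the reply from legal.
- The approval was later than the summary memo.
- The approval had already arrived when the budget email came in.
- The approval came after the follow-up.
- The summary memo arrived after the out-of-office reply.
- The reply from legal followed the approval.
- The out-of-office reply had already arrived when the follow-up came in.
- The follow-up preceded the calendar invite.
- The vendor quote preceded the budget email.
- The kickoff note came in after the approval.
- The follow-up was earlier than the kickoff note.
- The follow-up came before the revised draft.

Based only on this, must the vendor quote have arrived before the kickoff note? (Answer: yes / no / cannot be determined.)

yes

Chain the constraints: the vendor quote → the out-of-office reply → the follow-up → the kickoff note. Each link is directly stated, so the vendor quote comes before the kickoff note.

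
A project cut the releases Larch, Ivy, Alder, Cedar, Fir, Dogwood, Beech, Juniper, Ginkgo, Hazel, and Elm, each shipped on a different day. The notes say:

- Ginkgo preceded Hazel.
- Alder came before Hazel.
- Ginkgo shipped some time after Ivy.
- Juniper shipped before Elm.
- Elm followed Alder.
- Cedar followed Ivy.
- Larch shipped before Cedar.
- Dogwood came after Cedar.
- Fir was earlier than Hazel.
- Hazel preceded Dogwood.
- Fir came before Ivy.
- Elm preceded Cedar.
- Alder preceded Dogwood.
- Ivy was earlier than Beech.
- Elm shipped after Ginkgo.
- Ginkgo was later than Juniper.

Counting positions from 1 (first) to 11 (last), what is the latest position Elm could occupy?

Elm must come before Cedar and Dogwood — 2 releases forced after it.
Everything else can be placed before Elm in some valid order, so Elm can sit as late as position 11 − 2 = 9.

9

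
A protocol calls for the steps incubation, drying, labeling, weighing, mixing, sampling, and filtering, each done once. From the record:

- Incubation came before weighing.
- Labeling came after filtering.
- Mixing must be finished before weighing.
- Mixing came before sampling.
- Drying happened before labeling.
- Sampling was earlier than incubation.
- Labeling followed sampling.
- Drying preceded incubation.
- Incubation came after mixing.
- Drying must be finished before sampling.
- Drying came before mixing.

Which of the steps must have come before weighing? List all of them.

drying, incubation, mixing, sampling

Directly stated before weighing: incubation and mixing.
Drying reaches weighing via drying → incubation → weighing.
Sampling reaches weighing via sampling → incubation → weighing.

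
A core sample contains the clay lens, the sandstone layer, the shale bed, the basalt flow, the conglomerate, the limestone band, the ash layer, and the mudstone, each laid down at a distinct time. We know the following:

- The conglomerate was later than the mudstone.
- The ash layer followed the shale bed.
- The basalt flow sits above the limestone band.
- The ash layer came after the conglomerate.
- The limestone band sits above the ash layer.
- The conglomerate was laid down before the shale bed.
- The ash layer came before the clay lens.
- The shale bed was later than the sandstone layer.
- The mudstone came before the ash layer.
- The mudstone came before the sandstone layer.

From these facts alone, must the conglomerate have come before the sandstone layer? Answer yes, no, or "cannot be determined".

No chain of stated constraints runs from the conglomerate to the sandstone layer, and none runs from the sandstone layer to the conglomerate either.
So the relative order of the conglomerate and the sandstone layer is not fixed by the given facts.

cannot be determined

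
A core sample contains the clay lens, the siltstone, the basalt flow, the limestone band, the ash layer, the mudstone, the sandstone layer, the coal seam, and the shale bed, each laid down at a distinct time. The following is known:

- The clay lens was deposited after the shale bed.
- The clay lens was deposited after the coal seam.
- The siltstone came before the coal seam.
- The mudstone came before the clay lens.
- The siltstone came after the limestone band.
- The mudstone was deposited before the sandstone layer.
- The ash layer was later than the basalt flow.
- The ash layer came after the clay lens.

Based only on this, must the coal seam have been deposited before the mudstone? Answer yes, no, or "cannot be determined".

No chain of stated constraints runs from the coal seam to the mudstone, and none runs from the mudstone to the coal seam either.
So the relative order of the coal seam and the mudstone is not fixed by the given facts.

cannot be determined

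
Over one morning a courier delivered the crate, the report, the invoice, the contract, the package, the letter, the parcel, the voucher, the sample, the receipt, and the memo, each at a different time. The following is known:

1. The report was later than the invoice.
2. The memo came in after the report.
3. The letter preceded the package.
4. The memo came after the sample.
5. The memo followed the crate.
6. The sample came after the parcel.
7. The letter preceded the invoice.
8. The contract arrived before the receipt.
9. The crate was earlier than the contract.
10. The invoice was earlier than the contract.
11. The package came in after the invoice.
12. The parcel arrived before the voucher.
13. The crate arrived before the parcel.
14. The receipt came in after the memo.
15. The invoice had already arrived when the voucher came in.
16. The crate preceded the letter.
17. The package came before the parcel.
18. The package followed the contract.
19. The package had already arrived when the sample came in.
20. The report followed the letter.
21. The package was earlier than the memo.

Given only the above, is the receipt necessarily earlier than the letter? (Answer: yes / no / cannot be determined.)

no

Tracing the constraints gives the letter → the report → the memo → the receipt, so the letter must come before the receipt.
That means the receipt cannot be before the letter.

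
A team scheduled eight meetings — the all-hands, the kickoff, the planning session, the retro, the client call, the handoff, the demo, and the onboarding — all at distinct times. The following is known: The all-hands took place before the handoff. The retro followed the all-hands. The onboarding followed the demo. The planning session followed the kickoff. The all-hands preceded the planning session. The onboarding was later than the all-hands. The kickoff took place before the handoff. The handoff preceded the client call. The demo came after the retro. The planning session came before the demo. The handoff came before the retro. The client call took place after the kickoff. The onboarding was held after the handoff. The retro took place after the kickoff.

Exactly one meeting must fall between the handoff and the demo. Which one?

Tracing the constraints gives the handoff → the retro → the demo, so the retro sits after the handoff and before the demo.
No other meeting is forced both after the handoff and before the demo.

the retro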